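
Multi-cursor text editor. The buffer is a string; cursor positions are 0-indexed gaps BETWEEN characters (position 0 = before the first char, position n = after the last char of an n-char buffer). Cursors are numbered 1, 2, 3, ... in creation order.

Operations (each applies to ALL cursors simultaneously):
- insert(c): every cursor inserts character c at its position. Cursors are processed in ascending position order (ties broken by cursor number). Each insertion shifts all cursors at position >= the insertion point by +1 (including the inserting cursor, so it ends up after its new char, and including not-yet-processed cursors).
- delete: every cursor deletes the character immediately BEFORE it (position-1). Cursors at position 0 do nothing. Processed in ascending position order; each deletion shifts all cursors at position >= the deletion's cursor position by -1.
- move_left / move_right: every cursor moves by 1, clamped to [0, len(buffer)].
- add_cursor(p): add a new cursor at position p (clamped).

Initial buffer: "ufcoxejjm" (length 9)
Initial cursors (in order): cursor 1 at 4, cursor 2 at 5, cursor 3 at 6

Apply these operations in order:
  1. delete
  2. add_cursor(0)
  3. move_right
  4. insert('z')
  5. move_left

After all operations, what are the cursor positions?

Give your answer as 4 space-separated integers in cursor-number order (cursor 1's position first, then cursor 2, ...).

Answer: 7 7 7 1

Derivation:
After op 1 (delete): buffer="ufcjjm" (len 6), cursors c1@3 c2@3 c3@3, authorship ......
After op 2 (add_cursor(0)): buffer="ufcjjm" (len 6), cursors c4@0 c1@3 c2@3 c3@3, authorship ......
After op 3 (move_right): buffer="ufcjjm" (len 6), cursors c4@1 c1@4 c2@4 c3@4, authorship ......
After op 4 (insert('z')): buffer="uzfcjzzzjm" (len 10), cursors c4@2 c1@8 c2@8 c3@8, authorship .4...123..
After op 5 (move_left): buffer="uzfcjzzzjm" (len 10), cursors c4@1 c1@7 c2@7 c3@7, authorship .4...123..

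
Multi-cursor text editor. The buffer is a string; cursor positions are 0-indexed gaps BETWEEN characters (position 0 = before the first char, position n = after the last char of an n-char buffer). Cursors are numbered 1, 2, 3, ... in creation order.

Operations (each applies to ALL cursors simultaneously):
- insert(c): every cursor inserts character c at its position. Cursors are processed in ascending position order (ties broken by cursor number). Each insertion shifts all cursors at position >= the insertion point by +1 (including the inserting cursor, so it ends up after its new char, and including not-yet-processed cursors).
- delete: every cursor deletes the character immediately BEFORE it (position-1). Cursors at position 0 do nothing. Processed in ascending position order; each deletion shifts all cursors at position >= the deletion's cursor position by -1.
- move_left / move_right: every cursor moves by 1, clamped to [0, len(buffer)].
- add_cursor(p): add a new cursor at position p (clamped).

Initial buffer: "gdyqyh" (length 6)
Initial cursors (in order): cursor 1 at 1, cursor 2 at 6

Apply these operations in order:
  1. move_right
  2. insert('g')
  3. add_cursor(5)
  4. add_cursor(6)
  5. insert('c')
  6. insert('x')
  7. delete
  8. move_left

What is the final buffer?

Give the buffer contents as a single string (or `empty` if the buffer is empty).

After op 1 (move_right): buffer="gdyqyh" (len 6), cursors c1@2 c2@6, authorship ......
After op 2 (insert('g')): buffer="gdgyqyhg" (len 8), cursors c1@3 c2@8, authorship ..1....2
After op 3 (add_cursor(5)): buffer="gdgyqyhg" (len 8), cursors c1@3 c3@5 c2@8, authorship ..1....2
After op 4 (add_cursor(6)): buffer="gdgyqyhg" (len 8), cursors c1@3 c3@5 c4@6 c2@8, authorship ..1....2
After op 5 (insert('c')): buffer="gdgcyqcychgc" (len 12), cursors c1@4 c3@7 c4@9 c2@12, authorship ..11..3.4.22
After op 6 (insert('x')): buffer="gdgcxyqcxycxhgcx" (len 16), cursors c1@5 c3@9 c4@12 c2@16, authorship ..111..33.44.222
After op 7 (delete): buffer="gdgcyqcychgc" (len 12), cursors c1@4 c3@7 c4@9 c2@12, authorship ..11..3.4.22
After op 8 (move_left): buffer="gdgcyqcychgc" (len 12), cursors c1@3 c3@6 c4@8 c2@11, authorship ..11..3.4.22

Answer: gdgcyqcychgc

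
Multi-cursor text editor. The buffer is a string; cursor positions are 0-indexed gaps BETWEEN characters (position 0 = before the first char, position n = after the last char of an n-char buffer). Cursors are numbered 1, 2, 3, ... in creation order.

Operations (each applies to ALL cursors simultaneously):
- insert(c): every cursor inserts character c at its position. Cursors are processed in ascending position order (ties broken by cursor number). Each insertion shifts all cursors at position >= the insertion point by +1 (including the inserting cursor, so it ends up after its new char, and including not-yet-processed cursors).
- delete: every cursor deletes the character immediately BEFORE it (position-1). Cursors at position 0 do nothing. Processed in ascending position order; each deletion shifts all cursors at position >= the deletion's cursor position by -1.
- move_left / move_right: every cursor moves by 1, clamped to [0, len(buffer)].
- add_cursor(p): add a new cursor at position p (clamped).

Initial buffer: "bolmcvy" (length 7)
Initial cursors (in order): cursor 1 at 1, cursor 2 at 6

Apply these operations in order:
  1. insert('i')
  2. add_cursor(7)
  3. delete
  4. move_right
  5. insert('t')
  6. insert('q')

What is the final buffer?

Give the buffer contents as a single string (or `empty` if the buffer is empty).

After op 1 (insert('i')): buffer="biolmcviy" (len 9), cursors c1@2 c2@8, authorship .1.....2.
After op 2 (add_cursor(7)): buffer="biolmcviy" (len 9), cursors c1@2 c3@7 c2@8, authorship .1.....2.
After op 3 (delete): buffer="bolmcy" (len 6), cursors c1@1 c2@5 c3@5, authorship ......
After op 4 (move_right): buffer="bolmcy" (len 6), cursors c1@2 c2@6 c3@6, authorship ......
After op 5 (insert('t')): buffer="botlmcytt" (len 9), cursors c1@3 c2@9 c3@9, authorship ..1....23
After op 6 (insert('q')): buffer="botqlmcyttqq" (len 12), cursors c1@4 c2@12 c3@12, authorship ..11....2323

Answer: botqlmcyttqq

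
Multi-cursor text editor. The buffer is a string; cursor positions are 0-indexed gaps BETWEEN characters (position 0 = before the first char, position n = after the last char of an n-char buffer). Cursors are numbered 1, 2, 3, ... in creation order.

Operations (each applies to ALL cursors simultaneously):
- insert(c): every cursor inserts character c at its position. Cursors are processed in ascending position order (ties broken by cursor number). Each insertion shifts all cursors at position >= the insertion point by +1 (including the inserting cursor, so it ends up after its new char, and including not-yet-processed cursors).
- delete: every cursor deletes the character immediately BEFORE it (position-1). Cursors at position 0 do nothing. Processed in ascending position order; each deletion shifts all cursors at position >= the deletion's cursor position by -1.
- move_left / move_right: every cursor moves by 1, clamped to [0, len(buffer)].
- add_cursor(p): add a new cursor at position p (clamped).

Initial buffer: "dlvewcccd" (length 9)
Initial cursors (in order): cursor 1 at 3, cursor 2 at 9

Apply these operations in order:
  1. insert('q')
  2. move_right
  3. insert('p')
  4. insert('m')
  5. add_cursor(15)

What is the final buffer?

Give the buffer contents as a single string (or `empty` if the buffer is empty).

After op 1 (insert('q')): buffer="dlvqewcccdq" (len 11), cursors c1@4 c2@11, authorship ...1......2
After op 2 (move_right): buffer="dlvqewcccdq" (len 11), cursors c1@5 c2@11, authorship ...1......2
After op 3 (insert('p')): buffer="dlvqepwcccdqp" (len 13), cursors c1@6 c2@13, authorship ...1.1.....22
After op 4 (insert('m')): buffer="dlvqepmwcccdqpm" (len 15), cursors c1@7 c2@15, authorship ...1.11.....222
After op 5 (add_cursor(15)): buffer="dlvqepmwcccdqpm" (len 15), cursors c1@7 c2@15 c3@15, authorship ...1.11.....222

Answer: dlvqepmwcccdqpm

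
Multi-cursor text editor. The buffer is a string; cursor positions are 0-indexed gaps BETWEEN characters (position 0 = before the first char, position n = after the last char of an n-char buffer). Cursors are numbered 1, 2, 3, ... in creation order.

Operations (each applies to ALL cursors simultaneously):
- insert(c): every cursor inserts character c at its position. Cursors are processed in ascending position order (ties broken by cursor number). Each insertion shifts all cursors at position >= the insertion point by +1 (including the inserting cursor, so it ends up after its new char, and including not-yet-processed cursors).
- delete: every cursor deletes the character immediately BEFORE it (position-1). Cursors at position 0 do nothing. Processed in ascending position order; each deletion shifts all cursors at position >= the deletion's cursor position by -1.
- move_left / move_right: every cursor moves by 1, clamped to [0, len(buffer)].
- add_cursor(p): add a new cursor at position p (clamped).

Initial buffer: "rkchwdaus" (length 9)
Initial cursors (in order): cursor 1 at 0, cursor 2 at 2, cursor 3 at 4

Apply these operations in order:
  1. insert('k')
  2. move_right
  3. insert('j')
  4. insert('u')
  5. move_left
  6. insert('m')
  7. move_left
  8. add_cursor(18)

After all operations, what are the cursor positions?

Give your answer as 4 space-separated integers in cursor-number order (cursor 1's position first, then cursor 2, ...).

After op 1 (insert('k')): buffer="krkkchkwdaus" (len 12), cursors c1@1 c2@4 c3@7, authorship 1..2..3.....
After op 2 (move_right): buffer="krkkchkwdaus" (len 12), cursors c1@2 c2@5 c3@8, authorship 1..2..3.....
After op 3 (insert('j')): buffer="krjkkcjhkwjdaus" (len 15), cursors c1@3 c2@7 c3@11, authorship 1.1.2.2.3.3....
After op 4 (insert('u')): buffer="krjukkcjuhkwjudaus" (len 18), cursors c1@4 c2@9 c3@14, authorship 1.11.2.22.3.33....
After op 5 (move_left): buffer="krjukkcjuhkwjudaus" (len 18), cursors c1@3 c2@8 c3@13, authorship 1.11.2.22.3.33....
After op 6 (insert('m')): buffer="krjmukkcjmuhkwjmudaus" (len 21), cursors c1@4 c2@10 c3@16, authorship 1.111.2.222.3.333....
After op 7 (move_left): buffer="krjmukkcjmuhkwjmudaus" (len 21), cursors c1@3 c2@9 c3@15, authorship 1.111.2.222.3.333....
After op 8 (add_cursor(18)): buffer="krjmukkcjmuhkwjmudaus" (len 21), cursors c1@3 c2@9 c3@15 c4@18, authorship 1.111.2.222.3.333....

Answer: 3 9 15 18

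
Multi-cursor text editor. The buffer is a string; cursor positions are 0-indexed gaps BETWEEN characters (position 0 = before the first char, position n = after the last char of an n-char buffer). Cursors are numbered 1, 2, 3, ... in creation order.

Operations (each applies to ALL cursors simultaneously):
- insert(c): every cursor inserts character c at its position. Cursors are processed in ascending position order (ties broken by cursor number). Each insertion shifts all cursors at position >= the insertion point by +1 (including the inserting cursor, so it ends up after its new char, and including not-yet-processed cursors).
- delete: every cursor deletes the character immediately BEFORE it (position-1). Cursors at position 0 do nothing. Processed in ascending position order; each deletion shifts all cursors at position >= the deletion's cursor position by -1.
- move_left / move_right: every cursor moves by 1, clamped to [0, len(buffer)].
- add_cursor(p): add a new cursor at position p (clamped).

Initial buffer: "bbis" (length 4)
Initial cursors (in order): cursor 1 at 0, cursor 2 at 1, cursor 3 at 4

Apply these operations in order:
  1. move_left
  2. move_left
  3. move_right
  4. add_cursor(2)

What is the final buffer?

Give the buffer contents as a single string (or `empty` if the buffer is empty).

Answer: bbis

Derivation:
After op 1 (move_left): buffer="bbis" (len 4), cursors c1@0 c2@0 c3@3, authorship ....
After op 2 (move_left): buffer="bbis" (len 4), cursors c1@0 c2@0 c3@2, authorship ....
After op 3 (move_right): buffer="bbis" (len 4), cursors c1@1 c2@1 c3@3, authorship ....
After op 4 (add_cursor(2)): buffer="bbis" (len 4), cursors c1@1 c2@1 c4@2 c3@3, authorship ....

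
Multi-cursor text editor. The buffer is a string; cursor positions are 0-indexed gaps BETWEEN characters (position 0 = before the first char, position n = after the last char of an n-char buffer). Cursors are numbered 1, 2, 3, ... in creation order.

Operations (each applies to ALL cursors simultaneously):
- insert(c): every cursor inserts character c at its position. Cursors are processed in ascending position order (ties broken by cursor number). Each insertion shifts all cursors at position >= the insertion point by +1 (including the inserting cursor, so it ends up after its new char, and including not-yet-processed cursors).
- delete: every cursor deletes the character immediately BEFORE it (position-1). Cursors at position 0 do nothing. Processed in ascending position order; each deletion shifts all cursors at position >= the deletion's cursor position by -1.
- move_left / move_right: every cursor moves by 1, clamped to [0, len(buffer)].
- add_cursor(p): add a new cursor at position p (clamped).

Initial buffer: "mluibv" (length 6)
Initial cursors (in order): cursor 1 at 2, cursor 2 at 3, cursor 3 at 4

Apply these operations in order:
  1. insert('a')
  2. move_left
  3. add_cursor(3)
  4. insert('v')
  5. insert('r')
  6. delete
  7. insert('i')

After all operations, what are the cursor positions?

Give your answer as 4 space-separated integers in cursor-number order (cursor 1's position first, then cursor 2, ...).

After op 1 (insert('a')): buffer="mlauaiabv" (len 9), cursors c1@3 c2@5 c3@7, authorship ..1.2.3..
After op 2 (move_left): buffer="mlauaiabv" (len 9), cursors c1@2 c2@4 c3@6, authorship ..1.2.3..
After op 3 (add_cursor(3)): buffer="mlauaiabv" (len 9), cursors c1@2 c4@3 c2@4 c3@6, authorship ..1.2.3..
After op 4 (insert('v')): buffer="mlvavuvaivabv" (len 13), cursors c1@3 c4@5 c2@7 c3@10, authorship ..114.22.33..
After op 5 (insert('r')): buffer="mlvravruvraivrabv" (len 17), cursors c1@4 c4@7 c2@10 c3@14, authorship ..11144.222.333..
After op 6 (delete): buffer="mlvavuvaivabv" (len 13), cursors c1@3 c4@5 c2@7 c3@10, authorship ..114.22.33..
After op 7 (insert('i')): buffer="mlviaviuviaiviabv" (len 17), cursors c1@4 c4@7 c2@10 c3@14, authorship ..11144.222.333..

Answer: 4 10 14 7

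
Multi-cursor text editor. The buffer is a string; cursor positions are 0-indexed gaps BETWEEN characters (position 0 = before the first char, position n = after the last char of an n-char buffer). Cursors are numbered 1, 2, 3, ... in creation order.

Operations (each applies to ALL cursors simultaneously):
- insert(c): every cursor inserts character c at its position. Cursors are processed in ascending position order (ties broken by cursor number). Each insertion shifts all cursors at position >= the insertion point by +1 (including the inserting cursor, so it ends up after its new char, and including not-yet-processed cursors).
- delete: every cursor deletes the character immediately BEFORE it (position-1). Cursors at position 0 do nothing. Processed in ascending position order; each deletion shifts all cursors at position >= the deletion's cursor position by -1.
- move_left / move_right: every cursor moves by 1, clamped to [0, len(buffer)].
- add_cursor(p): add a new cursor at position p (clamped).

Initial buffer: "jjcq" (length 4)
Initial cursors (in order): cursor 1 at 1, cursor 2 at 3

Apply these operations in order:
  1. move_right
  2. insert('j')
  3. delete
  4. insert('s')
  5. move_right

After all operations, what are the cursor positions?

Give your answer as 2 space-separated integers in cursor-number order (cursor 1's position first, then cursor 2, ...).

Answer: 4 6

Derivation:
After op 1 (move_right): buffer="jjcq" (len 4), cursors c1@2 c2@4, authorship ....
After op 2 (insert('j')): buffer="jjjcqj" (len 6), cursors c1@3 c2@6, authorship ..1..2
After op 3 (delete): buffer="jjcq" (len 4), cursors c1@2 c2@4, authorship ....
After op 4 (insert('s')): buffer="jjscqs" (len 6), cursors c1@3 c2@6, authorship ..1..2
After op 5 (move_right): buffer="jjscqs" (len 6), cursors c1@4 c2@6, authorship ..1..2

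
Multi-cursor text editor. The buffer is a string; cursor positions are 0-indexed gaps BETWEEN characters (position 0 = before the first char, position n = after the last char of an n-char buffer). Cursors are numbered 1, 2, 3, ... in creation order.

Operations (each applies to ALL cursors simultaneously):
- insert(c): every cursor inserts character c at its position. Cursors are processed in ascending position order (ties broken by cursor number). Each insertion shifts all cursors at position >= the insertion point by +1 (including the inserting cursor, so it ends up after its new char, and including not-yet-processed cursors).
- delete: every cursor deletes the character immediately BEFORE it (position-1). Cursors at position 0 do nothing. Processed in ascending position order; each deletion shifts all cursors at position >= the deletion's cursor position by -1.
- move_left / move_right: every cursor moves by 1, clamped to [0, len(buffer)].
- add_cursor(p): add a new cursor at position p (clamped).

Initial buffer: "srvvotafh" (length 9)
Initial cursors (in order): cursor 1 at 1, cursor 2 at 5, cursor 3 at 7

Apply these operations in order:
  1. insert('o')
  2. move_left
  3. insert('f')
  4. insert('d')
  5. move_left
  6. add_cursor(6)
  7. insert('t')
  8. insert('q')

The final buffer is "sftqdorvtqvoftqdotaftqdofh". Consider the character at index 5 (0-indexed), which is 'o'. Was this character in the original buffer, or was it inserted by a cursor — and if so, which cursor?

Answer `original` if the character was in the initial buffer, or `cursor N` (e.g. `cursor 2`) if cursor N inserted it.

Answer: cursor 1

Derivation:
After op 1 (insert('o')): buffer="sorvvootaofh" (len 12), cursors c1@2 c2@7 c3@10, authorship .1....2..3..
After op 2 (move_left): buffer="sorvvootaofh" (len 12), cursors c1@1 c2@6 c3@9, authorship .1....2..3..
After op 3 (insert('f')): buffer="sforvvofotafofh" (len 15), cursors c1@2 c2@8 c3@12, authorship .11....22..33..
After op 4 (insert('d')): buffer="sfdorvvofdotafdofh" (len 18), cursors c1@3 c2@10 c3@15, authorship .111....222..333..
After op 5 (move_left): buffer="sfdorvvofdotafdofh" (len 18), cursors c1@2 c2@9 c3@14, authorship .111....222..333..
After op 6 (add_cursor(6)): buffer="sfdorvvofdotafdofh" (len 18), cursors c1@2 c4@6 c2@9 c3@14, authorship .111....222..333..
After op 7 (insert('t')): buffer="sftdorvtvoftdotaftdofh" (len 22), cursors c1@3 c4@8 c2@12 c3@18, authorship .1111..4..2222..3333..
After op 8 (insert('q')): buffer="sftqdorvtqvoftqdotaftqdofh" (len 26), cursors c1@4 c4@10 c2@15 c3@22, authorship .11111..44..22222..33333..
Authorship (.=original, N=cursor N): . 1 1 1 1 1 . . 4 4 . . 2 2 2 2 2 . . 3 3 3 3 3 . .
Index 5: author = 1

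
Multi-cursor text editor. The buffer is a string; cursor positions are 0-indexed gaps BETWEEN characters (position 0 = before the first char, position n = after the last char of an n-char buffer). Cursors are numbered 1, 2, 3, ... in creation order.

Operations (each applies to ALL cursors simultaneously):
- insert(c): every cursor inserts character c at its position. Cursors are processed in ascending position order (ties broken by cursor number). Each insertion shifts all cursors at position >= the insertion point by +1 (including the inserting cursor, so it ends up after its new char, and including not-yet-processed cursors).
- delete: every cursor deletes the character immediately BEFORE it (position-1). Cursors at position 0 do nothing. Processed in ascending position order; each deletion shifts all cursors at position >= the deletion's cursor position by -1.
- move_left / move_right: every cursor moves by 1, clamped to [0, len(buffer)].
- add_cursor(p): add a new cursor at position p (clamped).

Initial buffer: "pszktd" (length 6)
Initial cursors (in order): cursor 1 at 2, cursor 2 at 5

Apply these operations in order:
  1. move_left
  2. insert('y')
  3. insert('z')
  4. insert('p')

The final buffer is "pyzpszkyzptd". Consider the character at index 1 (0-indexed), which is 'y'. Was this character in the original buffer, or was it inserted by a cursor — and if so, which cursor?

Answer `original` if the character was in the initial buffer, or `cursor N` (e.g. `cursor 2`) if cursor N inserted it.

After op 1 (move_left): buffer="pszktd" (len 6), cursors c1@1 c2@4, authorship ......
After op 2 (insert('y')): buffer="pyszkytd" (len 8), cursors c1@2 c2@6, authorship .1...2..
After op 3 (insert('z')): buffer="pyzszkyztd" (len 10), cursors c1@3 c2@8, authorship .11...22..
After op 4 (insert('p')): buffer="pyzpszkyzptd" (len 12), cursors c1@4 c2@10, authorship .111...222..
Authorship (.=original, N=cursor N): . 1 1 1 . . . 2 2 2 . .
Index 1: author = 1

Answer: cursor 1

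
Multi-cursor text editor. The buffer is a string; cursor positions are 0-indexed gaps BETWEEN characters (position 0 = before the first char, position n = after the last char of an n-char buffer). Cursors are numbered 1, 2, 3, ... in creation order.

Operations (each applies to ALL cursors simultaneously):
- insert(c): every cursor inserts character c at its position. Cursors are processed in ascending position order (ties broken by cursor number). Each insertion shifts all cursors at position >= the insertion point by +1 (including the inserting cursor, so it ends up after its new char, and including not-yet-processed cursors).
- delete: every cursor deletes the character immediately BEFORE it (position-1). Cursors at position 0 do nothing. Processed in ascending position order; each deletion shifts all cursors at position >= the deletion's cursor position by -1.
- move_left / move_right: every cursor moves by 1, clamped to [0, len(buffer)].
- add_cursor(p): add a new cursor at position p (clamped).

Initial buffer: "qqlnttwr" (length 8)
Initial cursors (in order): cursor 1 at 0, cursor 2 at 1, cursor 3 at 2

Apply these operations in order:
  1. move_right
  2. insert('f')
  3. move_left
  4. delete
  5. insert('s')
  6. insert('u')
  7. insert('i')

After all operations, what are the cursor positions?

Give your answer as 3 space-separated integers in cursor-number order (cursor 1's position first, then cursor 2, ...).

Answer: 3 7 11

Derivation:
After op 1 (move_right): buffer="qqlnttwr" (len 8), cursors c1@1 c2@2 c3@3, authorship ........
After op 2 (insert('f')): buffer="qfqflfnttwr" (len 11), cursors c1@2 c2@4 c3@6, authorship .1.2.3.....
After op 3 (move_left): buffer="qfqflfnttwr" (len 11), cursors c1@1 c2@3 c3@5, authorship .1.2.3.....
After op 4 (delete): buffer="fffnttwr" (len 8), cursors c1@0 c2@1 c3@2, authorship 123.....
After op 5 (insert('s')): buffer="sfsfsfnttwr" (len 11), cursors c1@1 c2@3 c3@5, authorship 112233.....
After op 6 (insert('u')): buffer="sufsufsufnttwr" (len 14), cursors c1@2 c2@5 c3@8, authorship 111222333.....
After op 7 (insert('i')): buffer="suifsuifsuifnttwr" (len 17), cursors c1@3 c2@7 c3@11, authorship 111122223333.....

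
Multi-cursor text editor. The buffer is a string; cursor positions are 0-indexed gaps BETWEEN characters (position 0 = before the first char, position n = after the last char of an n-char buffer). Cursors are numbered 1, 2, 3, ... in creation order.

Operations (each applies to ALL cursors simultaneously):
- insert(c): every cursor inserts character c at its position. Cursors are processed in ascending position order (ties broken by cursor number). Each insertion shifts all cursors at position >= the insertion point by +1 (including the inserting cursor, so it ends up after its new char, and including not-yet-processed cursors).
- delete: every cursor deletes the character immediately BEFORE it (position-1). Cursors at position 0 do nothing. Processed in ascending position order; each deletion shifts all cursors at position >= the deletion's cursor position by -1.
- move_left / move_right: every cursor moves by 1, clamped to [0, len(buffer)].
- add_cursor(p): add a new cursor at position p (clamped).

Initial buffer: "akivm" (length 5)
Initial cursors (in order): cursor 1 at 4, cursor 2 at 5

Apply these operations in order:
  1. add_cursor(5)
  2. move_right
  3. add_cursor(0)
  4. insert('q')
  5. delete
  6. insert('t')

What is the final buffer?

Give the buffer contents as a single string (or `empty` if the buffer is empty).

After op 1 (add_cursor(5)): buffer="akivm" (len 5), cursors c1@4 c2@5 c3@5, authorship .....
After op 2 (move_right): buffer="akivm" (len 5), cursors c1@5 c2@5 c3@5, authorship .....
After op 3 (add_cursor(0)): buffer="akivm" (len 5), cursors c4@0 c1@5 c2@5 c3@5, authorship .....
After op 4 (insert('q')): buffer="qakivmqqq" (len 9), cursors c4@1 c1@9 c2@9 c3@9, authorship 4.....123
After op 5 (delete): buffer="akivm" (len 5), cursors c4@0 c1@5 c2@5 c3@5, authorship .....
After op 6 (insert('t')): buffer="takivmttt" (len 9), cursors c4@1 c1@9 c2@9 c3@9, authorship 4.....123

Answer: takivmttt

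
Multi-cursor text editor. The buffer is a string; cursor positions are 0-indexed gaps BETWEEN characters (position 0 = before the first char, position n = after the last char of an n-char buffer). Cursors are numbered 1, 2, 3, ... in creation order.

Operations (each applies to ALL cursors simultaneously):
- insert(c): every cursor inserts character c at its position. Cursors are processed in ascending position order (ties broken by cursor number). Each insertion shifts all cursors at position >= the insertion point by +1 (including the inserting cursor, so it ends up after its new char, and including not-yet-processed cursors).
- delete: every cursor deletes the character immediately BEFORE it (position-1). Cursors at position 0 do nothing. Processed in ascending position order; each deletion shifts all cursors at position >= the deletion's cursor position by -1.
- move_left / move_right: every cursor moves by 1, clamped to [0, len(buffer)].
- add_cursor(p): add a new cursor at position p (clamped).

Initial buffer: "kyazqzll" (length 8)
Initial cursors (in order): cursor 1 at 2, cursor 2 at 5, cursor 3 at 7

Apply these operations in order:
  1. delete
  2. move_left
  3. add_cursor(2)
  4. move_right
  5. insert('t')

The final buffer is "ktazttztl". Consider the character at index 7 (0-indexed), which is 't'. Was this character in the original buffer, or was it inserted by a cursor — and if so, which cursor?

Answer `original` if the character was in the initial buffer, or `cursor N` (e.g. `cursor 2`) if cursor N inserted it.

Answer: cursor 3

Derivation:
After op 1 (delete): buffer="kazzl" (len 5), cursors c1@1 c2@3 c3@4, authorship .....
After op 2 (move_left): buffer="kazzl" (len 5), cursors c1@0 c2@2 c3@3, authorship .....
After op 3 (add_cursor(2)): buffer="kazzl" (len 5), cursors c1@0 c2@2 c4@2 c3@3, authorship .....
After op 4 (move_right): buffer="kazzl" (len 5), cursors c1@1 c2@3 c4@3 c3@4, authorship .....
After op 5 (insert('t')): buffer="ktazttztl" (len 9), cursors c1@2 c2@6 c4@6 c3@8, authorship .1..24.3.
Authorship (.=original, N=cursor N): . 1 . . 2 4 . 3 .
Index 7: author = 3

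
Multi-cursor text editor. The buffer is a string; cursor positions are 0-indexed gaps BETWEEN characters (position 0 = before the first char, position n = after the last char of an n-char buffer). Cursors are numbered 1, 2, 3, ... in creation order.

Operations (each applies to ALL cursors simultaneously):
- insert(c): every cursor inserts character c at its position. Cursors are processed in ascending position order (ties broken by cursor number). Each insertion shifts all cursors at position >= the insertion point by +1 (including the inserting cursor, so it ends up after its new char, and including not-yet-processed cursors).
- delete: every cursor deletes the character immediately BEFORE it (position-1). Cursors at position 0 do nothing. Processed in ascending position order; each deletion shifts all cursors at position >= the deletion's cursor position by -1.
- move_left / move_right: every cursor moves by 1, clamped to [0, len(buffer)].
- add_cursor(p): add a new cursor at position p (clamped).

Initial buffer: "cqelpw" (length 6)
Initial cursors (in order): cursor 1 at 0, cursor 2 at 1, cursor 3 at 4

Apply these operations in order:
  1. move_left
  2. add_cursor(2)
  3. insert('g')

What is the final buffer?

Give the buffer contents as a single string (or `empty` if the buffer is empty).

After op 1 (move_left): buffer="cqelpw" (len 6), cursors c1@0 c2@0 c3@3, authorship ......
After op 2 (add_cursor(2)): buffer="cqelpw" (len 6), cursors c1@0 c2@0 c4@2 c3@3, authorship ......
After op 3 (insert('g')): buffer="ggcqgeglpw" (len 10), cursors c1@2 c2@2 c4@5 c3@7, authorship 12..4.3...

Answer: ggcqgeglpw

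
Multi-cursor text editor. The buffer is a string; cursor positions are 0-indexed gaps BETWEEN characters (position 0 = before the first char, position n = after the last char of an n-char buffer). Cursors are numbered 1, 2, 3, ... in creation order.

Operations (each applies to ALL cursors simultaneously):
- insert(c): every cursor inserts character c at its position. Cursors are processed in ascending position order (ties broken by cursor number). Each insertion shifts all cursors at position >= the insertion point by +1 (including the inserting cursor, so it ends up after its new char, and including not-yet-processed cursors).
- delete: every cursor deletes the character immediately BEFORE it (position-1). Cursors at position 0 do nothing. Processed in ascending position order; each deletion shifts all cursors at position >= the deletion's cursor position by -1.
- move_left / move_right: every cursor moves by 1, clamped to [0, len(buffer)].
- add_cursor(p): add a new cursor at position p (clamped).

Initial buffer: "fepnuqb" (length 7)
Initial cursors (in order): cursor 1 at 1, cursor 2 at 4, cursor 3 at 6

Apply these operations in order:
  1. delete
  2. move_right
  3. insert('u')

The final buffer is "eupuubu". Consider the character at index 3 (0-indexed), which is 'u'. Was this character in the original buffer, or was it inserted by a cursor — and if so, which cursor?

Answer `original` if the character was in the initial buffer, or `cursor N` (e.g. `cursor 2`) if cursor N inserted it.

Answer: original

Derivation:
After op 1 (delete): buffer="epub" (len 4), cursors c1@0 c2@2 c3@3, authorship ....
After op 2 (move_right): buffer="epub" (len 4), cursors c1@1 c2@3 c3@4, authorship ....
After op 3 (insert('u')): buffer="eupuubu" (len 7), cursors c1@2 c2@5 c3@7, authorship .1..2.3
Authorship (.=original, N=cursor N): . 1 . . 2 . 3
Index 3: author = original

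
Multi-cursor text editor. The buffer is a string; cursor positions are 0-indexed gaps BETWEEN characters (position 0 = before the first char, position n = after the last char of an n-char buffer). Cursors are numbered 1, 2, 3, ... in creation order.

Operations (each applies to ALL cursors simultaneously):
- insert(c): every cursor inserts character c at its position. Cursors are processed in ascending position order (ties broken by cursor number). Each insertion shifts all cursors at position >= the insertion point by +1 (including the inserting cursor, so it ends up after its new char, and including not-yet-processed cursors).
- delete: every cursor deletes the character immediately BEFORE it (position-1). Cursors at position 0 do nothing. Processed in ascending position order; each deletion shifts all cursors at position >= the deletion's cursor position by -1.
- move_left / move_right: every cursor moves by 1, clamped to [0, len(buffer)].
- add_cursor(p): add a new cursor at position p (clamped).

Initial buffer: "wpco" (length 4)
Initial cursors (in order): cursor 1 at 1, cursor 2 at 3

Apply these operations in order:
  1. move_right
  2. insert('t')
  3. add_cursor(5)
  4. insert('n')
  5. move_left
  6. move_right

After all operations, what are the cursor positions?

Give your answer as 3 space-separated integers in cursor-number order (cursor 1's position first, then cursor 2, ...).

After op 1 (move_right): buffer="wpco" (len 4), cursors c1@2 c2@4, authorship ....
After op 2 (insert('t')): buffer="wptcot" (len 6), cursors c1@3 c2@6, authorship ..1..2
After op 3 (add_cursor(5)): buffer="wptcot" (len 6), cursors c1@3 c3@5 c2@6, authorship ..1..2
After op 4 (insert('n')): buffer="wptncontn" (len 9), cursors c1@4 c3@7 c2@9, authorship ..11..322
After op 5 (move_left): buffer="wptncontn" (len 9), cursors c1@3 c3@6 c2@8, authorship ..11..322
After op 6 (move_right): buffer="wptncontn" (len 9), cursors c1@4 c3@7 c2@9, authorship ..11..322

Answer: 4 9 7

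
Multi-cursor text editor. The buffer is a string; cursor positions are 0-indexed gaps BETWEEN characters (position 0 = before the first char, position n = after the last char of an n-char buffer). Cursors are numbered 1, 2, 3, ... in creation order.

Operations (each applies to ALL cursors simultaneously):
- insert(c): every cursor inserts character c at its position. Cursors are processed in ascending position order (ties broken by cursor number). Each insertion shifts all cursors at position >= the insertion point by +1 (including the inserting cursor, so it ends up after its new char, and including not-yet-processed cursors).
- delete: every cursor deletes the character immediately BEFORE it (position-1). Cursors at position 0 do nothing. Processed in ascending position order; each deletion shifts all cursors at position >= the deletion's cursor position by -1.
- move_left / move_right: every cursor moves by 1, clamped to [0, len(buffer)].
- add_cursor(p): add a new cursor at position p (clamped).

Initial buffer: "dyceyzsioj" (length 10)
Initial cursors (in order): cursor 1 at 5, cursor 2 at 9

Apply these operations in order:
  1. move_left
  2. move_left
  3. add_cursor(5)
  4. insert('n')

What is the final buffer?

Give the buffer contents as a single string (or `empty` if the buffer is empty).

After op 1 (move_left): buffer="dyceyzsioj" (len 10), cursors c1@4 c2@8, authorship ..........
After op 2 (move_left): buffer="dyceyzsioj" (len 10), cursors c1@3 c2@7, authorship ..........
After op 3 (add_cursor(5)): buffer="dyceyzsioj" (len 10), cursors c1@3 c3@5 c2@7, authorship ..........
After op 4 (insert('n')): buffer="dycneynzsnioj" (len 13), cursors c1@4 c3@7 c2@10, authorship ...1..3..2...

Answer: dycneynzsnioj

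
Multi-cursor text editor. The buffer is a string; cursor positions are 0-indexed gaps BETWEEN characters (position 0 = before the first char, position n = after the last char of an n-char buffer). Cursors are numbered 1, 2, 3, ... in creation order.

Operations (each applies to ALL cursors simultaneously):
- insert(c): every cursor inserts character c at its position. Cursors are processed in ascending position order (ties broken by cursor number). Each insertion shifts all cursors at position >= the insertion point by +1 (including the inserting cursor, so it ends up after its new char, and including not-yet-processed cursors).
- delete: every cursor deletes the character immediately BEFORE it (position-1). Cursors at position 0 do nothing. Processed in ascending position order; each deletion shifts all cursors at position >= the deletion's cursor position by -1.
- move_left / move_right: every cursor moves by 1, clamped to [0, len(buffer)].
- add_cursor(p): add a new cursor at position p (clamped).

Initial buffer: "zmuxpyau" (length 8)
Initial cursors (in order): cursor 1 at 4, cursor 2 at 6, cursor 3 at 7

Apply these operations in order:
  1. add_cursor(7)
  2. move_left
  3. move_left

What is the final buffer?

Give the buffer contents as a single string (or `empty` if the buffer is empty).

Answer: zmuxpyau

Derivation:
After op 1 (add_cursor(7)): buffer="zmuxpyau" (len 8), cursors c1@4 c2@6 c3@7 c4@7, authorship ........
After op 2 (move_left): buffer="zmuxpyau" (len 8), cursors c1@3 c2@5 c3@6 c4@6, authorship ........
After op 3 (move_left): buffer="zmuxpyau" (len 8), cursors c1@2 c2@4 c3@5 c4@5, authorship ........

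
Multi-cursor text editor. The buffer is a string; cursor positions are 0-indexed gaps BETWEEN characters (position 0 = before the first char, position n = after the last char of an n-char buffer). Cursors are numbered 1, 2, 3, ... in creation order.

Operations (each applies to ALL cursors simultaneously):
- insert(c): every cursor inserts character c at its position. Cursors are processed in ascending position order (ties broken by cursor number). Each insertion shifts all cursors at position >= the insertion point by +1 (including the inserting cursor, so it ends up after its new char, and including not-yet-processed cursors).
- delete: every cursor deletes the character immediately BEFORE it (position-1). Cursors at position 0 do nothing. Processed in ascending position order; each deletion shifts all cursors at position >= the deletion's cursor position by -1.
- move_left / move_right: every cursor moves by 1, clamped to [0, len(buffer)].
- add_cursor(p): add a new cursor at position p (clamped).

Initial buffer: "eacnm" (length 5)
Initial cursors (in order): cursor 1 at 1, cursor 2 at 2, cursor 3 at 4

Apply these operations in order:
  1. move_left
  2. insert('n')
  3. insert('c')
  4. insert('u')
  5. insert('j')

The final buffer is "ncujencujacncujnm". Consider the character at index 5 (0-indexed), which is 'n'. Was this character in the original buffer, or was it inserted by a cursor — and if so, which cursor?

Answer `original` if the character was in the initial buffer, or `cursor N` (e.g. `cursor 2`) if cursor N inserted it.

After op 1 (move_left): buffer="eacnm" (len 5), cursors c1@0 c2@1 c3@3, authorship .....
After op 2 (insert('n')): buffer="nenacnnm" (len 8), cursors c1@1 c2@3 c3@6, authorship 1.2..3..
After op 3 (insert('c')): buffer="ncencacncnm" (len 11), cursors c1@2 c2@5 c3@9, authorship 11.22..33..
After op 4 (insert('u')): buffer="ncuencuacncunm" (len 14), cursors c1@3 c2@7 c3@12, authorship 111.222..333..
After op 5 (insert('j')): buffer="ncujencujacncujnm" (len 17), cursors c1@4 c2@9 c3@15, authorship 1111.2222..3333..
Authorship (.=original, N=cursor N): 1 1 1 1 . 2 2 2 2 . . 3 3 3 3 . .
Index 5: author = 2

Answer: cursor 2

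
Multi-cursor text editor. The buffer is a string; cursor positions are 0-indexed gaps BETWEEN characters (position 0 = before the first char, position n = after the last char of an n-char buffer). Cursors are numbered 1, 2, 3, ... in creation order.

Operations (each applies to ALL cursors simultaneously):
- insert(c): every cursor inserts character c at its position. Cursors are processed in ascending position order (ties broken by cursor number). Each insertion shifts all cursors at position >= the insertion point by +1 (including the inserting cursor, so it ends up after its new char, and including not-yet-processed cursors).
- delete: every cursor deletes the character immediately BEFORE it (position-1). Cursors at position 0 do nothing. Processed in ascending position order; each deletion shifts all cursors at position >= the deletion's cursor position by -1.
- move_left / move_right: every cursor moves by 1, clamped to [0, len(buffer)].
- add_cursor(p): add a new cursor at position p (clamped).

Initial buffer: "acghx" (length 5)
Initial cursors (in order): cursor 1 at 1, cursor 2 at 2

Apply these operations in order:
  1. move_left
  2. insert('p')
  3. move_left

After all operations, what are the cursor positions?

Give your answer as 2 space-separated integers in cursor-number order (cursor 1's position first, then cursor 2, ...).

Answer: 0 2

Derivation:
After op 1 (move_left): buffer="acghx" (len 5), cursors c1@0 c2@1, authorship .....
After op 2 (insert('p')): buffer="papcghx" (len 7), cursors c1@1 c2@3, authorship 1.2....
After op 3 (move_left): buffer="papcghx" (len 7), cursors c1@0 c2@2, authorship 1.2....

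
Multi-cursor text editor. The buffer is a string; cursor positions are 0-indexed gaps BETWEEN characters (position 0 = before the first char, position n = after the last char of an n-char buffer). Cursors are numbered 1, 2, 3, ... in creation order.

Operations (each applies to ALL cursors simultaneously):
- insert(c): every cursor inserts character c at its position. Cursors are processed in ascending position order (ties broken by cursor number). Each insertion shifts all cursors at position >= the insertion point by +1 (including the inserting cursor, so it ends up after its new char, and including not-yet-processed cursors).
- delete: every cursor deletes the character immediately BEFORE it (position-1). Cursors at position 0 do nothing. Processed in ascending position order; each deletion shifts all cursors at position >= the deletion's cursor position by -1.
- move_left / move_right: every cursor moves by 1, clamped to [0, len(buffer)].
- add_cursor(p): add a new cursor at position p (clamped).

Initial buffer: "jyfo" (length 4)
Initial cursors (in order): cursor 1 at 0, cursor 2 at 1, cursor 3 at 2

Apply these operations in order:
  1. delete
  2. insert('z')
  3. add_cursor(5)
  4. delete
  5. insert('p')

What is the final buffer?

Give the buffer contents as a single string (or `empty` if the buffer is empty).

After op 1 (delete): buffer="fo" (len 2), cursors c1@0 c2@0 c3@0, authorship ..
After op 2 (insert('z')): buffer="zzzfo" (len 5), cursors c1@3 c2@3 c3@3, authorship 123..
After op 3 (add_cursor(5)): buffer="zzzfo" (len 5), cursors c1@3 c2@3 c3@3 c4@5, authorship 123..
After op 4 (delete): buffer="f" (len 1), cursors c1@0 c2@0 c3@0 c4@1, authorship .
After op 5 (insert('p')): buffer="pppfp" (len 5), cursors c1@3 c2@3 c3@3 c4@5, authorship 123.4

Answer: pppfp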